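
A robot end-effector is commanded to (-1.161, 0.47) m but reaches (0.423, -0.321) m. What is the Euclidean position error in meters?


dx = 0.423 - (-1.161) = 1.5840, dy = -0.321 - (0.47) = -0.7910
err = sqrt(2.509056 + 0.625681) = 1.7705

1.7705 m


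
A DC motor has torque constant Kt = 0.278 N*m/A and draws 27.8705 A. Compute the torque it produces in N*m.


tau = Kt * I = 0.278*27.8705 = 7.7480

7.7480 N*m


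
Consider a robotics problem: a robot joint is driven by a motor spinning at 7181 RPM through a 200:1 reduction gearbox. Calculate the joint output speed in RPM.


omega_joint = omega_motor / N = 7181 / 200 = 35.9050

35.9050 RPM


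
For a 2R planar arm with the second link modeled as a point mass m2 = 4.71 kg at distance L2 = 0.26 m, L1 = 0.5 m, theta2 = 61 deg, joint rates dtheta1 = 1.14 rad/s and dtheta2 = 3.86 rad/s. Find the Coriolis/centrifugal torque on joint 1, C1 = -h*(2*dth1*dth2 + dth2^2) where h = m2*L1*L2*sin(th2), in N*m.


h = m2*L1*L2*sin(th2) = 4.71*0.5*0.26*sin(61 deg) = 0.535530
C1 = -h*(2*1.14*3.86 + 3.86^2) = -0.535530*23.7004 = -12.6923

-12.6923 N*m


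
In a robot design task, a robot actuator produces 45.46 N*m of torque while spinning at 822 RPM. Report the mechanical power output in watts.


omega = 822 * 2*pi/60 = 86.079639 rad/s
P = tau * omega = 45.46 * 86.079639 = 3913.1804

3913.1804 W


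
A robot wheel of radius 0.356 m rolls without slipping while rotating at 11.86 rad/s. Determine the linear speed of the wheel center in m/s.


v = omega * r = 11.86 * 0.356 = 4.2222

4.2222 m/s


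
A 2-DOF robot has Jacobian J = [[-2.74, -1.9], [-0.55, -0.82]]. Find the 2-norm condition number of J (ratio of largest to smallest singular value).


JJ^T eigenvalues: trace(JJ^T) = 12.0925, det(JJ^T) = det(J)^2 = 1.44432324
s_max^2 = (12.0925 + sqrt(140.45126329))/2 = 11.97185679
s_min^2 = (12.0925 - sqrt(140.45126329))/2 = 0.12064321
kappa = s_max/s_min = sqrt(11.97185679/0.12064321) = 9.9616

9.9616


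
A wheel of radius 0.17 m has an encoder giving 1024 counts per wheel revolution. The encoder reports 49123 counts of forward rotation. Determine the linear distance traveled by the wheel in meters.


revs = 49123/1024 = 47.971680
d = revs * 2*pi*r = 47.971680 * 2*pi*0.17 = 51.2405

51.2405 m


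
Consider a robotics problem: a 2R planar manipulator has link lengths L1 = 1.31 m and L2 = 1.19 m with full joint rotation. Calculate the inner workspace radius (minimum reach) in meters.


r_min = |L1 - L2| = |1.31 - 1.19| = 0.1200

0.1200 m


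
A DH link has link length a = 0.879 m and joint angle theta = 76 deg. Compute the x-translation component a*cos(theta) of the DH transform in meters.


a*cos(theta) = 0.879*cos(76 deg) = 0.2126

0.2126 m


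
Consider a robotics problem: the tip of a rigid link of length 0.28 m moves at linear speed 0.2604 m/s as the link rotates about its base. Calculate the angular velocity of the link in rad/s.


omega = v / L = 0.2604 / 0.28 = 0.9300

0.9300 rad/s


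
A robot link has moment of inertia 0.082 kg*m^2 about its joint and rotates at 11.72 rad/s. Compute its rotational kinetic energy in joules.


KE = (1/2)*I*omega^2 = 0.5*0.082*11.72^2 = 5.6317

5.6317 J


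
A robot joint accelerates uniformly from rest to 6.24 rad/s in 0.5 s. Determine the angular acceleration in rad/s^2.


alpha = delta_omega / t = 6.24 / 0.5 = 12.4800

12.4800 rad/s^2


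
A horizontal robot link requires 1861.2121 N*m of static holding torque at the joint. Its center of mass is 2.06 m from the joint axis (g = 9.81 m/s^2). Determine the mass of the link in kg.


m = tau / (g*L) = 1861.2121 / (9.81 * 2.06) = 92.1000

92.1000 kg


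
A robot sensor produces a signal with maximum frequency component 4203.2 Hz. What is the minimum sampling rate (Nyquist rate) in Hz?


f_s,min = 2*f_max = 2*4203.2 = 8406.4000

8406.4000 Hz


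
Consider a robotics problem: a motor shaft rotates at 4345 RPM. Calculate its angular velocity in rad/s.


omega = 4345 * 2*pi/60 = 455.0073

455.0073 rad/s


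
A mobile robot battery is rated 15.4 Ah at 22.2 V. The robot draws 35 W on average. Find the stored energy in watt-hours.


E = capacity * V = 15.4*22.2 = 341.8800

341.8800 Wh


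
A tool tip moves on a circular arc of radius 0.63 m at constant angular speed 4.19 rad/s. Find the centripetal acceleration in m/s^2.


a_c = omega^2 * r = 4.19^2 * 0.63 = 11.0603

11.0603 m/s^2


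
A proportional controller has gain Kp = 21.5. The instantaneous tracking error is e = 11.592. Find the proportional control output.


u_P = Kp * e = 21.5 * 11.592 = 249.2280

249.2280


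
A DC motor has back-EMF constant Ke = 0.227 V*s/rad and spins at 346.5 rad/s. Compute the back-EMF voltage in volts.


V_emf = Ke * omega = 0.227*346.5 = 78.6555

78.6555 V


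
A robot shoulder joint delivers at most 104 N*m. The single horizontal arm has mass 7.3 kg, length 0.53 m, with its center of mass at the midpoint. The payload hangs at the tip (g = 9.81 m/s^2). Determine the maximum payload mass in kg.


tau_arm = m_arm*g*(L/2) = 7.3*9.81*0.53/2 = 18.9774 N*m
tau_payload = tau_max - tau_arm = 104 - 18.9774 = 85.0226
m_payload = tau_payload / (g*L) = 85.0226 / (9.81*0.53) = 16.3527

16.3527 kg


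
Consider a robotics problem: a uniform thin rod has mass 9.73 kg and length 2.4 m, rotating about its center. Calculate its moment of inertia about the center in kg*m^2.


I = (1/12)*m*L^2 = (1/12)*9.73*2.4^2 = 4.6704

4.6704 kg*m^2


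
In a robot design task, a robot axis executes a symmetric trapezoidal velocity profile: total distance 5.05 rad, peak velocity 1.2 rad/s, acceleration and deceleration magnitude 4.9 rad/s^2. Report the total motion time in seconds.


t_acc = v/a = 1.2/4.9 = 0.244898 s
d_acc = v^2/(2a) = 0.146939 rad (each ramp)
d_cruise = 5.05 - 2*0.146939 = 4.756122 rad
t_cruise = 4.756122/1.2 = 3.963435 s
t_total = 2*0.244898 + 3.963435 = 4.4532

4.4532 s


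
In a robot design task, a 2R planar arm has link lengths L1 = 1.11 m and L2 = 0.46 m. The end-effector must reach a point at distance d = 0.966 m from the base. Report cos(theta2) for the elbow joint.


cos(th2) = (d^2 - L1^2 - L2^2)/(2*L1*L2) = (0.966^2 - 1.11^2 - 0.46^2)/(2*1.11*0.46) = -0.4999

-0.4999


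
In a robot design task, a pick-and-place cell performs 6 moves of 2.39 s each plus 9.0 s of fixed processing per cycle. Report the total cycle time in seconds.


T = 6*2.39 + 9.0 = 23.3400

23.3400 s


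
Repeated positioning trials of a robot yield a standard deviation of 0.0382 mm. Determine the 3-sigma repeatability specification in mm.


repeatability = 3*sigma = 3*0.0382 = 0.1146

0.1146 mm


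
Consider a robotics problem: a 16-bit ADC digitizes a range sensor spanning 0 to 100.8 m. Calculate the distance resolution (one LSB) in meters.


res = range / 2^n = 100.8/2^16 = 100.8/65536 = 0.0015

0.0015 m


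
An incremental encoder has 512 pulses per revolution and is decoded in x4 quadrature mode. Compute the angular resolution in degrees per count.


resolution = 360 / (PPR * 4) = 360 / 2048 = 0.1758

0.1758 degrees


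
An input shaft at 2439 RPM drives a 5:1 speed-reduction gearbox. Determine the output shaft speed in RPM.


omega_out = omega_in / N = 2439 / 5 = 487.8000

487.8000 RPM


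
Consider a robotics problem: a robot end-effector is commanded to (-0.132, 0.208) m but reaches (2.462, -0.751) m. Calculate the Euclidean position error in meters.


dx = 2.462 - (-0.132) = 2.5940, dy = -0.751 - (0.208) = -0.9590
err = sqrt(6.728836 + 0.919681) = 2.7656

2.7656 m


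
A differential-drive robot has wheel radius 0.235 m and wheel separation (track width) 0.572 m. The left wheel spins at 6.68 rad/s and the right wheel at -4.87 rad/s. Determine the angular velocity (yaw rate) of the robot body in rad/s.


omega = r*(wR - wL)/L = 0.235*(-4.87 - (6.68))/0.572 = -4.7452

-4.7452 rad/s


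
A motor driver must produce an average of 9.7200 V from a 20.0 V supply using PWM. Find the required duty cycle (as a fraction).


D = V_avg/V_supply = 9.7200/20.0 = 0.4860

0.4860


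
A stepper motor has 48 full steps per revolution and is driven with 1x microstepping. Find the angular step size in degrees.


step = 360/(48*1) = 360/48 = 7.5000

7.5000 degrees


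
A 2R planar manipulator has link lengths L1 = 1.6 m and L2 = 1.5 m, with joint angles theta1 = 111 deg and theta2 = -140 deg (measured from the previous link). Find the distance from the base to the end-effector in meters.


x = L1*cos(th1) + L2*cos(th1+th2) = 0.738541
y = L1*sin(th1) + L2*sin(th1+th2) = 0.766514
d = sqrt(x^2 + y^2) = sqrt(0.545443 + 0.587544) = 1.0644

1.0644 m


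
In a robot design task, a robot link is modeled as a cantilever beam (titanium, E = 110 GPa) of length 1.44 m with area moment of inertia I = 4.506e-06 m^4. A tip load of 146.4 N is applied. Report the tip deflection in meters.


delta = F*L^3/(3*E*I) = 146.4*1.44^3/(3*1.100e+11*4.506e-06)
      = 437.1480576/1486980 = 2.9398e-04

2.9398e-04 m


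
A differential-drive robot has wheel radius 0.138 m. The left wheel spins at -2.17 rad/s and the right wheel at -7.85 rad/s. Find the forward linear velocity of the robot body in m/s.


v = r*(wR + wL)/2 = 0.138*(-7.85 + -2.17)/2 = -0.6914

-0.6914 m/s


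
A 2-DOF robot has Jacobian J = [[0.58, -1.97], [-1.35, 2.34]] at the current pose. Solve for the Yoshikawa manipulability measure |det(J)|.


det(J) = 0.58*2.34 - (-1.97)*(-1.35) = -1.3023
|det(J)| = 1.3023

1.3023


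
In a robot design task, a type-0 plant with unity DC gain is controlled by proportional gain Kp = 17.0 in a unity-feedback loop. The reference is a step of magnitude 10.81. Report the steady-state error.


e_ss = R/(1 + Kp) = 10.81/(1 + 17.0) = 10.81/18.0000 = 0.6006

0.6006


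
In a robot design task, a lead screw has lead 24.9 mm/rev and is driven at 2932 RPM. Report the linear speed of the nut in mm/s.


v = lead * (RPM/60) = 24.9*2932/60 = 1216.7800

1216.7800 mm/s


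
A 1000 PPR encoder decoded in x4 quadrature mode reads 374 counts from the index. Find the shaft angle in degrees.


angle = counts * 360 / (PPR*4) = 374 * 360 / 4000 = 33.6600

33.6600 degrees


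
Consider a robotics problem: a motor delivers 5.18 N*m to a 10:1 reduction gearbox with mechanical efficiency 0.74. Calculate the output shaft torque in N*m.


tau_out = tau_in * N * eta = 5.18 * 10 * 0.74 = 38.3320

38.3320 N*m


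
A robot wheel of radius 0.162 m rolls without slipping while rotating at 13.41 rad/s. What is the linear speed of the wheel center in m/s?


v = omega * r = 13.41 * 0.162 = 2.1724

2.1724 m/s


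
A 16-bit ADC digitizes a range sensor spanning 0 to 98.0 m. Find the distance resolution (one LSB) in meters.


res = range / 2^n = 98.0/2^16 = 98.0/65536 = 0.0015

0.0015 m


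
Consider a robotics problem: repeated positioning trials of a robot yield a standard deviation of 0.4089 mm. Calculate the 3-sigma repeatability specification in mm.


repeatability = 3*sigma = 3*0.4089 = 1.2267

1.2267 mm


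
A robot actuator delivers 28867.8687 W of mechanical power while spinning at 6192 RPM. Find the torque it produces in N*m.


omega = 6192 * 2*pi/60 = 648.424724 rad/s
tau = P / omega = 28867.8687 / 648.424724 = 44.5200

44.5200 N*m


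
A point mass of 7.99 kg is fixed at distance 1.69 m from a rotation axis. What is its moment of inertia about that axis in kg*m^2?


I = m*r^2 = 7.99*1.69^2 = 22.8202

22.8202 kg*m^2


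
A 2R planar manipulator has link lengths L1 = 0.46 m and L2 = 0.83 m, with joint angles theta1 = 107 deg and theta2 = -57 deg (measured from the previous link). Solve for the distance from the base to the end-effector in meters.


x = L1*cos(th1) + L2*cos(th1+th2) = 0.399023
y = L1*sin(th1) + L2*sin(th1+th2) = 1.075717
d = sqrt(x^2 + y^2) = sqrt(0.159219 + 1.157167) = 1.1473

1.1473 m


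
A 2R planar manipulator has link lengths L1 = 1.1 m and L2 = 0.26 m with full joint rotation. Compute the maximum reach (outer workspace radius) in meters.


r_max = L1 + L2 = 1.1 + 0.26 = 1.3600

1.3600 m


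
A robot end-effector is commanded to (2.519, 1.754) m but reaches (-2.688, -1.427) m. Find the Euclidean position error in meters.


dx = -2.688 - (2.519) = -5.2070, dy = -1.427 - (1.754) = -3.1810
err = sqrt(27.112849 + 10.118761) = 6.1018

6.1018 m


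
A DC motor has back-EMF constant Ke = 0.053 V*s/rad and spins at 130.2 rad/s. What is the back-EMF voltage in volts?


V_emf = Ke * omega = 0.053*130.2 = 6.9006

6.9006 V


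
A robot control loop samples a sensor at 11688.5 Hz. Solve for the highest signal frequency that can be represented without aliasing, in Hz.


f_max = f_s/2 = 11688.5/2 = 5844.2500

5844.2500 Hz


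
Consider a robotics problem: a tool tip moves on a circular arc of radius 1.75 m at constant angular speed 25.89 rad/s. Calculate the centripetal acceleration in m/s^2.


a_c = omega^2 * r = 25.89^2 * 1.75 = 1173.0112

1173.0112 m/s^2


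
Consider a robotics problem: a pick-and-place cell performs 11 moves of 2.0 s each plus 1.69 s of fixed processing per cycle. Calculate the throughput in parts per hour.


T_cycle = 11*2.0 + 1.69 = 23.6900 s
rate = 3600/T = 151.9629

151.9629 parts/hour


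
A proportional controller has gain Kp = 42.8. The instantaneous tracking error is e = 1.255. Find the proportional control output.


u_P = Kp * e = 42.8 * 1.255 = 53.7140

53.7140


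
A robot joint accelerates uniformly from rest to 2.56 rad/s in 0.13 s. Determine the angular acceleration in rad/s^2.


alpha = delta_omega / t = 2.56 / 0.13 = 19.6923

19.6923 rad/s^2


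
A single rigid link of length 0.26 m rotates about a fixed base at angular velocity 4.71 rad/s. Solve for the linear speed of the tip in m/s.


v = L*omega = 0.26 * 4.71 = 1.2246

1.2246 m/s


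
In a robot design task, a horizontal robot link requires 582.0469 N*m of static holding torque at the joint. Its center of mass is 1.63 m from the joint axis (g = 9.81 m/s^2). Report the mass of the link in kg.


m = tau / (g*L) = 582.0469 / (9.81 * 1.63) = 36.4000

36.4000 kg


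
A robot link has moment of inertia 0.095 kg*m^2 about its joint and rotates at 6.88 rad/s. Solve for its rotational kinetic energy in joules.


KE = (1/2)*I*omega^2 = 0.5*0.095*6.88^2 = 2.2484

2.2484 J


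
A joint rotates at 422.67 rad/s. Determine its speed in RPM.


RPM = 422.67 * 60/(2*pi) = 4036.2012

4036.2012 RPM


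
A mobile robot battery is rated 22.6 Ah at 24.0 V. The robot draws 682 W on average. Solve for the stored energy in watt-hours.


E = capacity * V = 22.6*24.0 = 542.4000

542.4000 Wh


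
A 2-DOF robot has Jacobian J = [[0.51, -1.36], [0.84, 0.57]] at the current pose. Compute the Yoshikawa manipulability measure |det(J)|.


det(J) = 0.51*0.57 - (-1.36)*(0.84) = 1.4331
|det(J)| = 1.4331

1.4331


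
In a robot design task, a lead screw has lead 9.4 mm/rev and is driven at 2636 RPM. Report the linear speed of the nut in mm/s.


v = lead * (RPM/60) = 9.4*2636/60 = 412.9733

412.9733 mm/s


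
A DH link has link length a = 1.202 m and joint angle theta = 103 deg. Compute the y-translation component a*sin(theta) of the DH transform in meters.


a*sin(theta) = 1.202*sin(103 deg) = 1.1712

1.1712 m


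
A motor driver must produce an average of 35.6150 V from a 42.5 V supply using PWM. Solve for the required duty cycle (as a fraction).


D = V_avg/V_supply = 35.6150/42.5 = 0.8380

0.8380


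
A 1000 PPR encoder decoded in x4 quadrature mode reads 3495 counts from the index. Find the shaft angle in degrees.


angle = counts * 360 / (PPR*4) = 3495 * 360 / 4000 = 314.5500

314.5500 degrees


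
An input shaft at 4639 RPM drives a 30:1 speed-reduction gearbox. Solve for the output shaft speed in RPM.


omega_out = omega_in / N = 4639 / 30 = 154.6333

154.6333 RPM


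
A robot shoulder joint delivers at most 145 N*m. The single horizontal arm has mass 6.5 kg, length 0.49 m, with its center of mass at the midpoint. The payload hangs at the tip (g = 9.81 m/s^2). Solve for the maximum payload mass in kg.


tau_arm = m_arm*g*(L/2) = 6.5*9.81*0.49/2 = 15.6224 N*m
tau_payload = tau_max - tau_arm = 145 - 15.6224 = 129.3776
m_payload = tau_payload / (g*L) = 129.3776 / (9.81*0.49) = 26.9150

26.9150 kg


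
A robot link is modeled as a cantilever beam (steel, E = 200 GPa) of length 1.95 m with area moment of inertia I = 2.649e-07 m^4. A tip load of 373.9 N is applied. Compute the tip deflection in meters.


delta = F*L^3/(3*E*I) = 373.9*1.95^3/(3*2.000e+11*2.649e-07)
      = 2772.4217625/158940 = 0.0174

0.0174 m


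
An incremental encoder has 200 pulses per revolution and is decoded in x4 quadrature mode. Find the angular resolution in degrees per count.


resolution = 360 / (PPR * 4) = 360 / 800 = 0.4500

0.4500 degrees


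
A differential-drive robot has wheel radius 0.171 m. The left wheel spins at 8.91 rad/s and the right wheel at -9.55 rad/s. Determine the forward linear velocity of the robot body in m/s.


v = r*(wR + wL)/2 = 0.171*(-9.55 + 8.91)/2 = -0.0547

-0.0547 m/s


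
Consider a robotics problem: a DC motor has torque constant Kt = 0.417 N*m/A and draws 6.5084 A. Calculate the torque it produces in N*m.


tau = Kt * I = 0.417*6.5084 = 2.7140

2.7140 N*m


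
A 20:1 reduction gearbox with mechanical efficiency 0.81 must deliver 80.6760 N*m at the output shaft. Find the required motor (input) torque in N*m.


tau_in = tau_out / (N * eta) = 80.6760 / (20 * 0.81) = 4.9800

4.9800 N*m


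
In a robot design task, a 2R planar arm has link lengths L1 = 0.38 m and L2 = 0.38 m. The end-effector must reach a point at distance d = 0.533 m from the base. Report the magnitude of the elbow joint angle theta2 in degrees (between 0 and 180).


cos(th2) = (d^2 - L1^2 - L2^2)/(2*L1*L2) = (0.533^2 - 0.38^2 - 0.38^2)/(2*0.38*0.38) = -0.01631233
th2 = acos(-0.01631233) = 90.9347 deg

90.9347 degrees


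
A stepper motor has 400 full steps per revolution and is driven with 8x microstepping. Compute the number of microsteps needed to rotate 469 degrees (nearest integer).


step_size = 360/(400*8) = 360/3200 = 0.112500 deg
n = 469/(360/3200) = 469*3200/360 = 4168.8889 -> 4169

4169 steps


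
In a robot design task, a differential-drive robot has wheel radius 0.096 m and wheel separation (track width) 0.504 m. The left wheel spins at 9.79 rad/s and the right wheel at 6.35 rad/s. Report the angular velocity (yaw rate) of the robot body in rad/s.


omega = r*(wR - wL)/L = 0.096*(6.35 - (9.79))/0.504 = -0.6552

-0.6552 rad/s


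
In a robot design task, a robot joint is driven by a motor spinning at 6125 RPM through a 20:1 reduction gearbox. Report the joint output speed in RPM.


omega_joint = omega_motor / N = 6125 / 20 = 306.2500

306.2500 RPM


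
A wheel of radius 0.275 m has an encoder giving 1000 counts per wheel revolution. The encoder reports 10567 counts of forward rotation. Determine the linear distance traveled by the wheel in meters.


revs = 10567/1000 = 10.567000
d = revs * 2*pi*r = 10.567000 * 2*pi*0.275 = 18.2585

18.2585 m


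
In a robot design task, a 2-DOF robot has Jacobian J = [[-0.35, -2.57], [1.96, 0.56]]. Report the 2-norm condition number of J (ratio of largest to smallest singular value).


JJ^T eigenvalues: trace(JJ^T) = 10.8826, det(JJ^T) = det(J)^2 = 23.43721744
s_max^2 = (10.8826 + sqrt(24.68211300))/2 = 7.92535480
s_min^2 = (10.8826 - sqrt(24.68211300))/2 = 2.95724520
kappa = s_max/s_min = sqrt(7.92535480/2.95724520) = 1.6371

1.6371


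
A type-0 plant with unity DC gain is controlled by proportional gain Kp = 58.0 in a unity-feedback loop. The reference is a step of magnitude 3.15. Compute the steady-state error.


e_ss = R/(1 + Kp) = 3.15/(1 + 58.0) = 3.15/59.0000 = 0.0534

0.0534


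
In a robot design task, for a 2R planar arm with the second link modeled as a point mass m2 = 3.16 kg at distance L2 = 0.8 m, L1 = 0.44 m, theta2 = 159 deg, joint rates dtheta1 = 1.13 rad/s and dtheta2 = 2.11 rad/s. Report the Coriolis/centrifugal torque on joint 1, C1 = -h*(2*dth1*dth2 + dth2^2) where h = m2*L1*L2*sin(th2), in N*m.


h = m2*L1*L2*sin(th2) = 3.16*0.44*0.8*sin(159 deg) = 0.398620
C1 = -h*(2*1.13*2.11 + 2.11^2) = -0.398620*9.2207 = -3.6756

-3.6756 N*m


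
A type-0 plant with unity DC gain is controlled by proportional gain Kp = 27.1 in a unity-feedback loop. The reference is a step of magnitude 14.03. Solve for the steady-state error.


e_ss = R/(1 + Kp) = 14.03/(1 + 27.1) = 14.03/28.1000 = 0.4993

0.4993


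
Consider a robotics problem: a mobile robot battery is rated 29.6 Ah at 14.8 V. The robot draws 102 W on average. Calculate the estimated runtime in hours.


E = 29.6*14.8 = 438.0800 Wh
t = E/P = 438.0800/102 = 4.2949

4.2949 hours


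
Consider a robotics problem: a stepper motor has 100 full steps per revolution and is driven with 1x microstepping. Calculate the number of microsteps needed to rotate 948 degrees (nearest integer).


step_size = 360/(100*1) = 360/100 = 3.600000 deg
n = 948/(360/100) = 948*100/360 = 263.3333 -> 263

263 steps


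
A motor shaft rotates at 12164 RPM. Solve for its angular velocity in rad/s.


omega = 12164 * 2*pi/60 = 1273.8111

1273.8111 rad/s


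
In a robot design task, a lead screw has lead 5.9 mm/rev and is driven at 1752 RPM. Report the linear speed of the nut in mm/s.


v = lead * (RPM/60) = 5.9*1752/60 = 172.2800

172.2800 mm/s


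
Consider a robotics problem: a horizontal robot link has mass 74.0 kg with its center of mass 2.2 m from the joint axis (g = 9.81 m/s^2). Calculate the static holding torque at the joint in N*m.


tau = m*g*L = 74.0 * 9.81 * 2.2 = 1597.0680

1597.0680 N*m


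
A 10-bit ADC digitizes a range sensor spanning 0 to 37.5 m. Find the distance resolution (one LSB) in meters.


res = range / 2^n = 37.5/2^10 = 37.5/1024 = 0.0366

0.0366 m


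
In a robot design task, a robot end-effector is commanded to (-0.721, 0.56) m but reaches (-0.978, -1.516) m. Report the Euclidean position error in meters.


dx = -0.978 - (-0.721) = -0.2570, dy = -1.516 - (0.56) = -2.0760
err = sqrt(0.066049 + 4.309776) = 2.0918

2.0918 m


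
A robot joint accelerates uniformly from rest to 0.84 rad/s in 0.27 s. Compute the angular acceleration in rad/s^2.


alpha = delta_omega / t = 0.84 / 0.27 = 3.1111

3.1111 rad/s^2


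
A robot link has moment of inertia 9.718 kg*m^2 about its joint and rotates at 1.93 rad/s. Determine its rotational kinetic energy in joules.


KE = (1/2)*I*omega^2 = 0.5*9.718*1.93^2 = 18.0993

18.0993 J


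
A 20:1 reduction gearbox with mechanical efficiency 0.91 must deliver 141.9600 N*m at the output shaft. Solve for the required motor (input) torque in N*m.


tau_in = tau_out / (N * eta) = 141.9600 / (20 * 0.91) = 7.8000

7.8000 N*m


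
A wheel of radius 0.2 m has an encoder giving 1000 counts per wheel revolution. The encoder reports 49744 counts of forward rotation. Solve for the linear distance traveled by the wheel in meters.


revs = 49744/1000 = 49.744000
d = revs * 2*pi*r = 49.744000 * 2*pi*0.2 = 62.5102

62.5102 m


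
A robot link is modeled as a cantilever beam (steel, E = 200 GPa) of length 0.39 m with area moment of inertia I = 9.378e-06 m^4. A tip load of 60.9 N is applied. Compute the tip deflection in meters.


delta = F*L^3/(3*E*I) = 60.9*0.39^3/(3*2.000e+11*9.378e-06)
      = 3.6125271/5626800 = 6.4202e-07

6.4202e-07 m


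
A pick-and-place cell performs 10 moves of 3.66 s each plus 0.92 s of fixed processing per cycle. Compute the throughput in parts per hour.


T_cycle = 10*3.66 + 0.92 = 37.5200 s
rate = 3600/T = 95.9488

95.9488 parts/hour


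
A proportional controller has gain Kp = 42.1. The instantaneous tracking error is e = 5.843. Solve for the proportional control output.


u_P = Kp * e = 42.1 * 5.843 = 245.9903

245.9903


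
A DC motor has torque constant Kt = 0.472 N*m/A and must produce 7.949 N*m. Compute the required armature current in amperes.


I = tau / Kt = 7.949/0.472 = 16.8411

16.8411 A


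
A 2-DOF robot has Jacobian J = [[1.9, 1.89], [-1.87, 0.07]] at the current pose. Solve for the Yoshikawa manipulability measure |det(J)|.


det(J) = 1.9*0.07 - (1.89)*(-1.87) = 3.6673
|det(J)| = 3.6673

3.6673


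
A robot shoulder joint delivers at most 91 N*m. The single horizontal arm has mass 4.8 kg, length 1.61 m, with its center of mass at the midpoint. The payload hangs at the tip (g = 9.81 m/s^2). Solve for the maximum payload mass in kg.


tau_arm = m_arm*g*(L/2) = 4.8*9.81*1.61/2 = 37.9058 N*m
tau_payload = tau_max - tau_arm = 91 - 37.9058 = 53.0942
m_payload = tau_payload / (g*L) = 53.0942 / (9.81*1.61) = 3.3616

3.3616 kg


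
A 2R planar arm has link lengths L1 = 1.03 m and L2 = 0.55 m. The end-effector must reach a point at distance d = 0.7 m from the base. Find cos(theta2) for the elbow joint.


cos(th2) = (d^2 - L1^2 - L2^2)/(2*L1*L2) = (0.7^2 - 1.03^2 - 0.55^2)/(2*1.03*0.55) = -0.7709

-0.7709


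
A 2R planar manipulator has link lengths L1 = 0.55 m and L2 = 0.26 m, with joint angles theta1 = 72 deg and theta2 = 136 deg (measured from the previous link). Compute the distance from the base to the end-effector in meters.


x = L1*cos(th1) + L2*cos(th1+th2) = -0.059607
y = L1*sin(th1) + L2*sin(th1+th2) = 0.401018
d = sqrt(x^2 + y^2) = sqrt(0.003553 + 0.160815) = 0.4054

0.4054 m


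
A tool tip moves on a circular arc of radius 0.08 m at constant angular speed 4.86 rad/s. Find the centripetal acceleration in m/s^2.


a_c = omega^2 * r = 4.86^2 * 0.08 = 1.8896

1.8896 m/s^2


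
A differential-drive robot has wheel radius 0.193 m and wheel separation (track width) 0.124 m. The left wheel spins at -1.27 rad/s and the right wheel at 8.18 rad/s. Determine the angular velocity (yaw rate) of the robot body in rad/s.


omega = r*(wR - wL)/L = 0.193*(8.18 - (-1.27))/0.124 = 14.7085

14.7085 rad/s


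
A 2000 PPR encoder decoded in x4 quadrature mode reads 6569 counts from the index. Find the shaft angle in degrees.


angle = counts * 360 / (PPR*4) = 6569 * 360 / 8000 = 295.6050

295.6050 degrees


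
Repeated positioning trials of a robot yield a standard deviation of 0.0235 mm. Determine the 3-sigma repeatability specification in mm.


repeatability = 3*sigma = 3*0.0235 = 0.0705

0.0705 mm


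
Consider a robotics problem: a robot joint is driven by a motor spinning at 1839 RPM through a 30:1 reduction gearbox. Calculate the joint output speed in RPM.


omega_joint = omega_motor / N = 1839 / 30 = 61.3000

61.3000 RPM


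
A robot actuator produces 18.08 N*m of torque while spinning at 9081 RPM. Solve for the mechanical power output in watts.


omega = 9081 * 2*pi/60 = 950.960096 rad/s
P = tau * omega = 18.08 * 950.960096 = 17193.3585

17193.3585 W


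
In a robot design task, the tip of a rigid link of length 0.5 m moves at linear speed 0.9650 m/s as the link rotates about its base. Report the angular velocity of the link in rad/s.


omega = v / L = 0.9650 / 0.5 = 1.9300

1.9300 rad/s


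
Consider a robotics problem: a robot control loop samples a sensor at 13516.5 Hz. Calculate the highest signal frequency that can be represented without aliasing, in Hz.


f_max = f_s/2 = 13516.5/2 = 6758.2500

6758.2500 Hz


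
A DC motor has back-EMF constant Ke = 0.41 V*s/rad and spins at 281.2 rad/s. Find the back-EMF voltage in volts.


V_emf = Ke * omega = 0.41*281.2 = 115.2920

115.2920 V


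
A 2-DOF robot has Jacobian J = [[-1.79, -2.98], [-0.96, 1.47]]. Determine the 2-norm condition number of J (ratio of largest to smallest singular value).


JJ^T eigenvalues: trace(JJ^T) = 15.1670, det(JJ^T) = det(J)^2 = 30.16316241
s_max^2 = (15.1670 + sqrt(109.38523936))/2 = 12.81286993
s_min^2 = (15.1670 - sqrt(109.38523936))/2 = 2.35413007
kappa = s_max/s_min = sqrt(12.81286993/2.35413007) = 2.3330

2.3330


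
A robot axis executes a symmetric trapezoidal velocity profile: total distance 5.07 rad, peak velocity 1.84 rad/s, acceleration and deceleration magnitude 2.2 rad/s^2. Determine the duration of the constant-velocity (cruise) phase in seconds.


t_acc = v/a = 0.836364 s, d_acc = v^2/(2a) = 0.769455 rad each
d_cruise = 5.07 - 2*0.769455 = 3.531090 rad
t_cruise = d_cruise/v = 3.531090/1.84 = 1.9191

1.9191 s


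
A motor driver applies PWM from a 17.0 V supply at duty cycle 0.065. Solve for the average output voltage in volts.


V_avg = V_supply * D = 17.0*0.065 = 1.1050

1.1050 V


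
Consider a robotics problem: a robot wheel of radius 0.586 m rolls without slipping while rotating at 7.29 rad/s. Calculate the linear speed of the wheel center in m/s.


v = omega * r = 7.29 * 0.586 = 4.2719

4.2719 m/s


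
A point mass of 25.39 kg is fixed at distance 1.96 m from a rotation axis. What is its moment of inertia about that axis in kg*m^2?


I = m*r^2 = 25.39*1.96^2 = 97.5382

97.5382 kg*m^2


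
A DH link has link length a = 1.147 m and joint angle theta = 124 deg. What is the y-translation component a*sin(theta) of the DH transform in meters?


a*sin(theta) = 1.147*sin(124 deg) = 0.9509

0.9509 m


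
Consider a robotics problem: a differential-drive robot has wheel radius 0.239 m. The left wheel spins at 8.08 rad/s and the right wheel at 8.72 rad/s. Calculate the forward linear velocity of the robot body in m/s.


v = r*(wR + wL)/2 = 0.239*(8.72 + 8.08)/2 = 2.0076

2.0076 m/s


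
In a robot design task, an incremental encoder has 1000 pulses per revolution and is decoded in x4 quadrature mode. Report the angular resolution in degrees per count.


resolution = 360 / (PPR * 4) = 360 / 4000 = 0.0900

0.0900 degrees


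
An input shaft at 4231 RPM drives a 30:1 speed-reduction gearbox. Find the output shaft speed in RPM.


omega_out = omega_in / N = 4231 / 30 = 141.0333

141.0333 RPM


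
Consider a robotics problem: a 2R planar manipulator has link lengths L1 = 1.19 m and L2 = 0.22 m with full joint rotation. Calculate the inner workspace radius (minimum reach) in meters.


r_min = |L1 - L2| = |1.19 - 0.22| = 0.9700

0.9700 m


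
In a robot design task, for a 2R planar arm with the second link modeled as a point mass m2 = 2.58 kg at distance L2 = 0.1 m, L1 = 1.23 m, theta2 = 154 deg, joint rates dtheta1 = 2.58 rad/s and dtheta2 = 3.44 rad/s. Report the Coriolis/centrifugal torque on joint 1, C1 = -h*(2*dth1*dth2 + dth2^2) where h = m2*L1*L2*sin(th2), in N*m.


h = m2*L1*L2*sin(th2) = 2.58*1.23*0.1*sin(154 deg) = 0.139113
C1 = -h*(2*2.58*3.44 + 3.44^2) = -0.139113*29.5840 = -4.1155

-4.1155 N*m


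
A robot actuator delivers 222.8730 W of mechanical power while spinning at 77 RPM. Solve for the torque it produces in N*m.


omega = 77 * 2*pi/60 = 8.063421 rad/s
tau = P / omega = 222.8730 / 8.063421 = 27.6400

27.6400 N*m


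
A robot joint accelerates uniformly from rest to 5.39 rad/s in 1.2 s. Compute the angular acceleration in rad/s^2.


alpha = delta_omega / t = 5.39 / 1.2 = 4.4917

4.4917 rad/s^2


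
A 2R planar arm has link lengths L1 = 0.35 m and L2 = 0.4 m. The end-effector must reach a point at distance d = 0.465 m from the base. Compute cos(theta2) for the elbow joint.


cos(th2) = (d^2 - L1^2 - L2^2)/(2*L1*L2) = (0.465^2 - 0.35^2 - 0.4^2)/(2*0.35*0.4) = -0.2367

-0.2367


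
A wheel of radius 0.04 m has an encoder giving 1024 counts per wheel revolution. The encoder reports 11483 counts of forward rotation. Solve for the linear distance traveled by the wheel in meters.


revs = 11483/1024 = 11.213867
d = revs * 2*pi*r = 11.213867 * 2*pi*0.04 = 2.8184

2.8184 m


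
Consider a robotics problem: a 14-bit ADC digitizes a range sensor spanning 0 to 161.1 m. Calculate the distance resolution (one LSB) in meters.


res = range / 2^n = 161.1/2^14 = 161.1/16384 = 0.0098

0.0098 m


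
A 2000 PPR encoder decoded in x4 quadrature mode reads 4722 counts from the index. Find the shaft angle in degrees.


angle = counts * 360 / (PPR*4) = 4722 * 360 / 8000 = 212.4900

212.4900 degrees


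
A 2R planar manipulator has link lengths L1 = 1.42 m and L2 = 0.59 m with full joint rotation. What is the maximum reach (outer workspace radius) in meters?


r_max = L1 + L2 = 1.42 + 0.59 = 2.0100

2.0100 m


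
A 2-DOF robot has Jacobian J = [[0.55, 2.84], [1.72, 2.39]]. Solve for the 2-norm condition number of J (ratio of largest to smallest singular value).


JJ^T eigenvalues: trace(JJ^T) = 17.0386, det(JJ^T) = det(J)^2 = 12.74704209
s_max^2 = (17.0386 + sqrt(239.32572160))/2 = 16.25437792
s_min^2 = (17.0386 - sqrt(239.32572160))/2 = 0.78422208
kappa = s_max/s_min = sqrt(16.25437792/0.78422208) = 4.5527

4.5527


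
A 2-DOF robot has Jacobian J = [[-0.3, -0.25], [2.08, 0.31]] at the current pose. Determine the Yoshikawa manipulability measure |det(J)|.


det(J) = -0.3*0.31 - (-0.25)*(2.08) = 0.4270
|det(J)| = 0.4270

0.4270


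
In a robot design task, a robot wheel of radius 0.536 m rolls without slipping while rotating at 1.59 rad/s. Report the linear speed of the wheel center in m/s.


v = omega * r = 1.59 * 0.536 = 0.8522

0.8522 m/s


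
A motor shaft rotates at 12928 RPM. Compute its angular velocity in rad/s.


omega = 12928 * 2*pi/60 = 1353.8170

1353.8170 rad/s


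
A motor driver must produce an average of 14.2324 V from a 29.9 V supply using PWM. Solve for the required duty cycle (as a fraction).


D = V_avg/V_supply = 14.2324/29.9 = 0.4760

0.4760


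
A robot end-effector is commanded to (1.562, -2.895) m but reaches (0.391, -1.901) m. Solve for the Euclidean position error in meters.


dx = 0.391 - (1.562) = -1.1710, dy = -1.901 - (-2.895) = 0.9940
err = sqrt(1.371241 + 0.988036) = 1.5360

1.5360 m


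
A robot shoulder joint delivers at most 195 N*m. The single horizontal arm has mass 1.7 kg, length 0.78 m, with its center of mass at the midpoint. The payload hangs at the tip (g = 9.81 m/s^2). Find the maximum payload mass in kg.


tau_arm = m_arm*g*(L/2) = 1.7*9.81*0.78/2 = 6.5040 N*m
tau_payload = tau_max - tau_arm = 195 - 6.5040 = 188.4960
m_payload = tau_payload / (g*L) = 188.4960 / (9.81*0.78) = 24.6342

24.6342 kg


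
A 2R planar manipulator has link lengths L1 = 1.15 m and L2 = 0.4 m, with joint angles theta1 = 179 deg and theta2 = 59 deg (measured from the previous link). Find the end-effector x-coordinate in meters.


x = L1*cos(th1) + L2*cos(th1+th2) = 1.15*cos(179 deg) + 0.4*cos(238 deg) = -1.3618

-1.3618 m


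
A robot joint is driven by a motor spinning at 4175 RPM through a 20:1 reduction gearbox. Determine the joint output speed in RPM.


omega_joint = omega_motor / N = 4175 / 20 = 208.7500

208.7500 RPM


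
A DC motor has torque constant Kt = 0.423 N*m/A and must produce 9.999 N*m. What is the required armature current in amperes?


I = tau / Kt = 9.999/0.423 = 23.6383

23.6383 A


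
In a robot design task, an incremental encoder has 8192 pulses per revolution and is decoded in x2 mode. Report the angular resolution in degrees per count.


resolution = 360 / (PPR * 2) = 360 / 16384 = 0.0220

0.0220 degrees


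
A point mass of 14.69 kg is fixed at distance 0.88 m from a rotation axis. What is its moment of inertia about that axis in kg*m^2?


I = m*r^2 = 14.69*0.88^2 = 11.3759

11.3759 kg*m^2


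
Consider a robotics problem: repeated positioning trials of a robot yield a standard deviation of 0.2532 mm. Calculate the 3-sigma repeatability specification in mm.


repeatability = 3*sigma = 3*0.2532 = 0.7596

0.7596 mm


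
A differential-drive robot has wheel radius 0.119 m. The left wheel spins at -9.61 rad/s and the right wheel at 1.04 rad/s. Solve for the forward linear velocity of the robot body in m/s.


v = r*(wR + wL)/2 = 0.119*(1.04 + -9.61)/2 = -0.5099

-0.5099 m/s


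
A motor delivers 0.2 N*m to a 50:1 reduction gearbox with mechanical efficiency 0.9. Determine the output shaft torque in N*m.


tau_out = tau_in * N * eta = 0.2 * 50 * 0.9 = 9.0000

9.0000 N*m


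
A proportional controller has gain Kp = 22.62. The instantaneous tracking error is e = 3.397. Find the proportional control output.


u_P = Kp * e = 22.62 * 3.397 = 76.8401

76.8401


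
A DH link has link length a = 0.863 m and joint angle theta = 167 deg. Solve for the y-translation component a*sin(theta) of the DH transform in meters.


a*sin(theta) = 0.863*sin(167 deg) = 0.1941

0.1941 m


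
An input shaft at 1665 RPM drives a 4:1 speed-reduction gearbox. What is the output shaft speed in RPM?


omega_out = omega_in / N = 1665 / 4 = 416.2500

416.2500 RPM


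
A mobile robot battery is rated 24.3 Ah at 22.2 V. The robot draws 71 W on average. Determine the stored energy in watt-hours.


E = capacity * V = 24.3*22.2 = 539.4600

539.4600 Wh


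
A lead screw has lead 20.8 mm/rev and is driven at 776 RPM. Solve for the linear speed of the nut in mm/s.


v = lead * (RPM/60) = 20.8*776/60 = 269.0133

269.0133 mm/s


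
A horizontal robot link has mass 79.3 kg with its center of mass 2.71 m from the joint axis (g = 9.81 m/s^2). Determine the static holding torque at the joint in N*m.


tau = m*g*L = 79.3 * 9.81 * 2.71 = 2108.1984

2108.1984 N*m


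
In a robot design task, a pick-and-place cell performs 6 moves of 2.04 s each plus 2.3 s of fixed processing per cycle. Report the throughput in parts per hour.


T_cycle = 6*2.04 + 2.3 = 14.5400 s
rate = 3600/T = 247.5928

247.5928 parts/hour


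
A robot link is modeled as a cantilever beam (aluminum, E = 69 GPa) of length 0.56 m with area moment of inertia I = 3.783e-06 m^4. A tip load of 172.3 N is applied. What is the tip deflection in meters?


delta = F*L^3/(3*E*I) = 172.3*0.56^3/(3*6.900e+10*3.783e-06)
      = 30.2586368/783081 = 3.8640e-05

3.8640e-05 m


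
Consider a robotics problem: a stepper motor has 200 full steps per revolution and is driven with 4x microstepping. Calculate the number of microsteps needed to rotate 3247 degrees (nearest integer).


step_size = 360/(200*4) = 360/800 = 0.450000 deg
n = 3247/(360/800) = 3247*800/360 = 7215.5556 -> 7216

7216 steps


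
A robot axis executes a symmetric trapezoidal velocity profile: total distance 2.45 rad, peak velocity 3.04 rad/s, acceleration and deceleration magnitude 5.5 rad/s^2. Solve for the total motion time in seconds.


t_acc = v/a = 3.04/5.5 = 0.552727 s
d_acc = v^2/(2a) = 0.840145 rad (each ramp)
d_cruise = 2.45 - 2*0.840145 = 0.769710 rad
t_cruise = 0.769710/3.04 = 0.253194 s
t_total = 2*0.552727 + 0.253194 = 1.3586

1.3586 s


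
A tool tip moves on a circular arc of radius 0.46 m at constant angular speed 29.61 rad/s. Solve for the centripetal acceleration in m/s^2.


a_c = omega^2 * r = 29.61^2 * 0.46 = 403.3060

403.3060 m/s^2


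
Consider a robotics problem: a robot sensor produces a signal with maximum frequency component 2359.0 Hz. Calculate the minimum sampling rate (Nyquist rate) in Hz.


f_s,min = 2*f_max = 2*2359.0 = 4718.0000

4718.0000 Hz


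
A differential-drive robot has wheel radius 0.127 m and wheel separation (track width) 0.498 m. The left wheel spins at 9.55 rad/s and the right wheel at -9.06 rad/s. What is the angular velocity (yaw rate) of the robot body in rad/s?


omega = r*(wR - wL)/L = 0.127*(-9.06 - (9.55))/0.498 = -4.7459

-4.7459 rad/s


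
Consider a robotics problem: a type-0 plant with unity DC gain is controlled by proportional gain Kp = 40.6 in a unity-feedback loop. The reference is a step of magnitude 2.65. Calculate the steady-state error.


e_ss = R/(1 + Kp) = 2.65/(1 + 40.6) = 2.65/41.6000 = 0.0637

0.0637
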